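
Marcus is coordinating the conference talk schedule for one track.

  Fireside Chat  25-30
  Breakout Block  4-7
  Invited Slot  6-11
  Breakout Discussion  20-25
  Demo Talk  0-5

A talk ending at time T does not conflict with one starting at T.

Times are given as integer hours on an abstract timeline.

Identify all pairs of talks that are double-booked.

Breakout Block & Demo Talk, Breakout Block & Invited Slot

Check each pair: they overlap iff neither finishes before the other starts.
Sorted by start: Demo Talk, Breakout Block, Invited Slot, Breakout Discussion, Fireside Chat.
Breakout Block starts before Demo Talk ends → Demo Talk and Breakout Block overlap.
Invited Slot starts after Demo Talk ends, so Demo Talk has no further overlaps.
Invited Slot starts before Breakout Block ends → Breakout Block and Invited Slot overlap.
Breakout Discussion starts after Breakout Block ends, so Breakout Block has no further overlaps.
Breakout Discussion starts after Invited Slot ends, so Invited Slot has no further overlaps.
Fireside Chat starts exactly when Breakout Discussion ends (back-to-back, no overlap).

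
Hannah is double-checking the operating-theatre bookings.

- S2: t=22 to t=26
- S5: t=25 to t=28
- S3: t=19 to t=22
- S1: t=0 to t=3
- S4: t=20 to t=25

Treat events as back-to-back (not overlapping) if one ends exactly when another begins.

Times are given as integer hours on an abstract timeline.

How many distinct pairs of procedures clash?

3

Sorted by start: S1, S3, S4, S2, S5.
S3 starts after S1 ends, so S1 has no further overlaps.
S4 starts before S3 ends → S3 and S4 overlap.
S2 starts exactly when S3 ends (back-to-back, no overlap), so S3 has no further overlaps.
S2 starts before S4 ends → S4 and S2 overlap.
S5 starts exactly when S4 ends (back-to-back, no overlap).
S5 starts before S2 ends → S2 and S5 overlap.
Overlapping pairs: S2 & S4, S2 & S5, S3 & S4 — 3 in total.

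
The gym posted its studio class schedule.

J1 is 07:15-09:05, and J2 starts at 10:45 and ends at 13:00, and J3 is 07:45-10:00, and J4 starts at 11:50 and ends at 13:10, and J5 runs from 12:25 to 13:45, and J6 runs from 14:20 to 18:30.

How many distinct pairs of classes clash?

Check each pair: they overlap iff neither finishes before the other starts.
Sorted by start: J1, J3, J2, J4, J5, J6.
J3 starts before J1 ends → J1 and J3 overlap.
J2 starts after J1 ends — done with J1.
J2 starts after J3 ends — done with J3.
J4 starts before J2 ends → J2 and J4 overlap.
J5 starts before J2 ends → J2 and J5 overlap.
J6 starts after J2 ends.
J5 starts before J4 ends → J4 and J5 overlap.
J6 starts after J4 ends.
J6 starts after J5 ends.
Overlapping pairs: J1 & J3, J2 & J4, J2 & J5, J4 & J5 — 4 in total.

4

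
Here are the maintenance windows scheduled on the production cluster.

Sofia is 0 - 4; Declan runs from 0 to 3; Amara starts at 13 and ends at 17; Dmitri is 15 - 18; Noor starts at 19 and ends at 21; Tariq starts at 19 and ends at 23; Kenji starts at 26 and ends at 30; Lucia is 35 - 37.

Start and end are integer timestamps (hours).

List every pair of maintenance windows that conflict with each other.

Two intervals overlap when each starts before the other ends.
Sorted by start: Sofia, Declan, Amara, Dmitri, Noor, Tariq, Kenji, Lucia.
Declan starts before Sofia ends → Sofia and Declan overlap.
Amara starts after Sofia ends, so Sofia has no further overlaps.
Amara starts after Declan ends, so Declan has no further overlaps.
Dmitri starts before Amara ends → Amara and Dmitri overlap.
Noor starts after Amara ends, so Amara has no further overlaps.
Noor starts after Dmitri ends, so Dmitri has no further overlaps.
Tariq starts before Noor ends → Noor and Tariq overlap.
Kenji starts after Noor ends, so Noor has no further overlaps.
Kenji starts after Tariq ends, so Tariq has no further overlaps.
Lucia starts after Kenji ends.

Amara & Dmitri, Declan & Sofia, Noor & Tariq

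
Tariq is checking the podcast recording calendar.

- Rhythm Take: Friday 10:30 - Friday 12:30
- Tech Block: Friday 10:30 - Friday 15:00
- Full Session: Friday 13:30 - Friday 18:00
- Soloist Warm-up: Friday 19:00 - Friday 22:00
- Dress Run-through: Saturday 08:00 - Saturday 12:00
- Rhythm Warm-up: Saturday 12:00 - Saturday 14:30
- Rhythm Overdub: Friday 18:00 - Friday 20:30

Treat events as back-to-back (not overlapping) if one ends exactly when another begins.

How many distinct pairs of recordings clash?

Sorted by start: Rhythm Take, Tech Block, Full Session, Rhythm Overdub, Soloist Warm-up, Dress Run-through, Rhythm Warm-up.
Tech Block starts before Rhythm Take ends → Rhythm Take and Tech Block overlap.
Full Session starts after Rhythm Take ends, so Rhythm Take has no further overlaps.
Full Session starts before Tech Block ends → Tech Block and Full Session overlap.
Rhythm Overdub starts after Tech Block ends, so Tech Block has no further overlaps.
Rhythm Overdub starts exactly when Full Session ends (back-to-back, no overlap), so Full Session has no further overlaps.
Soloist Warm-up starts before Rhythm Overdub ends → Rhythm Overdub and Soloist Warm-up overlap.
Dress Run-through starts after Rhythm Overdub ends, so Rhythm Overdub has no further overlaps.
Dress Run-through starts after Soloist Warm-up ends, so Soloist Warm-up has no further overlaps.
Rhythm Warm-up starts exactly when Dress Run-through ends (back-to-back, no overlap).
Overlapping pairs: Full Session & Tech Block, Rhythm Overdub & Soloist Warm-up, Rhythm Take & Tech Block — 3 in total.

3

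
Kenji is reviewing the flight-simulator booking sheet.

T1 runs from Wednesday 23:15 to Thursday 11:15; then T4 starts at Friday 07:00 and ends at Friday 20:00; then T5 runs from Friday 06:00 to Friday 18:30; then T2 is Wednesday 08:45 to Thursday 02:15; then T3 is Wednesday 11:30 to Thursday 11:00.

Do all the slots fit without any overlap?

No

Sorted by start: T2, T3, T1, T5, T4.
T3 starts before T2 ends → T2 and T3 overlap.
That's a conflict, so the schedule is not conflict-free.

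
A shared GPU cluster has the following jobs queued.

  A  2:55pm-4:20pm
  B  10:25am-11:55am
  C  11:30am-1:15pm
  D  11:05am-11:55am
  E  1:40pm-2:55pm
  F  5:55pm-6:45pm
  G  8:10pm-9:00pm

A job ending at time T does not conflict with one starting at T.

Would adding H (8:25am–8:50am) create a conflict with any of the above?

No — it doesn't clash with anything

B: starts 10:25am at or after H ends 8:50am → clear.
D: starts 11:05am at or after H ends 8:50am → clear.
C: starts 11:30am at or after H ends 8:50am → clear.
E: starts 1:40pm at or after H ends 8:50am → clear.
A: starts 2:55pm at or after H ends 8:50am → clear.
F: starts 5:55pm at or after H ends 8:50am → clear.
G: starts 8:10pm at or after H ends 8:50am → clear.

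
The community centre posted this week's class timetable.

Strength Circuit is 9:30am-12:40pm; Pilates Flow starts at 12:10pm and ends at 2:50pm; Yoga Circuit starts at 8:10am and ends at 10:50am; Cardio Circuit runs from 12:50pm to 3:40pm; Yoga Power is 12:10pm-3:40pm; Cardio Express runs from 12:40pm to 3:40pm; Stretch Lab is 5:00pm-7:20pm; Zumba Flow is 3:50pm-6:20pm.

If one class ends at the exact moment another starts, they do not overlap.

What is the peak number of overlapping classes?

Walk through starts and ends in time order (an end at T is processed before a start at T):
8:10am start Yoga Circuit → 1
9:30am start Strength Circuit → 2
10:50am end Yoga Circuit → 1
12:10pm start Pilates Flow → 2
12:10pm start Yoga Power → 3
12:40pm end Strength Circuit → 2
12:40pm start Cardio Express → 3
12:50pm start Cardio Circuit → 4
2:50pm end Pilates Flow → 3
3:40pm end Cardio Circuit → 2
3:40pm end Cardio Express → 1
3:40pm end Yoga Power → 0
3:50pm start Zumba Flow → 1
5:00pm start Stretch Lab → 2
6:20pm end Zumba Flow → 1
7:20pm end Stretch Lab → 0
Peak is 4, at 12:50pm (Cardio Circuit, Cardio Express, Pilates Flow, Yoga Power).

4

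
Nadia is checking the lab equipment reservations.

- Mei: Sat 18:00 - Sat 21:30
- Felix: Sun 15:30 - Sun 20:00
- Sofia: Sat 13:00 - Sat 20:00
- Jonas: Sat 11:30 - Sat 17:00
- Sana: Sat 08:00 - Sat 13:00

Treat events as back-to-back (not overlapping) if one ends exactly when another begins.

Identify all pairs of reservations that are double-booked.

Sorted by start: Sana, Jonas, Sofia, Mei, Felix.
Jonas starts before Sana ends → Sana and Jonas overlap.
Sofia starts exactly when Sana ends (back-to-back, no overlap), so Sana has no further overlaps.
Sofia starts before Jonas ends → Jonas and Sofia overlap.
Mei starts after Jonas ends, so Jonas has no further overlaps.
Mei starts before Sofia ends → Sofia and Mei overlap.
Felix starts after Sofia ends.
Felix starts after Mei ends.

Jonas & Sana, Jonas & Sofia, Mei & Sofia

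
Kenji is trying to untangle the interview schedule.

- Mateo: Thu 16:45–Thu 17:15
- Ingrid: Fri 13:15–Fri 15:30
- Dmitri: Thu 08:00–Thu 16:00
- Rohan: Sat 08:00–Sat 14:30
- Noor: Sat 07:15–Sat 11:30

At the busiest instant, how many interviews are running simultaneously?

2

Sort all start/end points and keep a running count:
Thu 08:00 start Dmitri → 1
Thu 16:00 end Dmitri → 0
Thu 16:45 start Mateo → 1
Thu 17:15 end Mateo → 0
Fri 13:15 start Ingrid → 1
Fri 15:30 end Ingrid → 0
Sat 07:15 start Noor → 1
Sat 08:00 start Rohan → 2
Sat 11:30 end Noor → 1
Sat 14:30 end Rohan → 0
Peak is 2, at Sat 08:00 (Noor, Rohan).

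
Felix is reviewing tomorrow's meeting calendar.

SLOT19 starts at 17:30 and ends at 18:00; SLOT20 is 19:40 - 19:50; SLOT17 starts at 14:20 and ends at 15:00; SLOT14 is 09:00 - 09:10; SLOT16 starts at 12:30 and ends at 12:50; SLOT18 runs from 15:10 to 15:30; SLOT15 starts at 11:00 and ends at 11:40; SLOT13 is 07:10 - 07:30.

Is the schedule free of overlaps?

Sorted by start: SLOT13, SLOT14, SLOT15, SLOT16, SLOT17, SLOT18, SLOT19, SLOT20.
SLOT14 starts after SLOT13 ends — done with SLOT13.
SLOT15 starts after SLOT14 ends — done with SLOT14.
SLOT16 starts after SLOT15 ends — done with SLOT15.
SLOT17 starts after SLOT16 ends — done with SLOT16.
SLOT18 starts after SLOT17 ends — done with SLOT17.
SLOT19 starts after SLOT18 ends — done with SLOT18.
SLOT20 starts after SLOT19 ends.
Every pair is clear; the schedule has no overlaps.

Yes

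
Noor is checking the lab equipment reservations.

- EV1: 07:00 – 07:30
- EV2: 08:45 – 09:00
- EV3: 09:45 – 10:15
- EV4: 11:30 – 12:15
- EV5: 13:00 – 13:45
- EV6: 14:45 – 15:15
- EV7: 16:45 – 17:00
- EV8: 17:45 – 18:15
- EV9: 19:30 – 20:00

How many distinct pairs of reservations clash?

0

Sorted by start: EV1, EV2, EV3, EV4, EV5, EV6, EV7, EV8, EV9.
EV2 starts after EV1 ends, so nothing later overlaps EV1 either.
EV3 starts after EV2 ends, so nothing later overlaps EV2 either.
EV4 starts after EV3 ends, so nothing later overlaps EV3 either.
EV5 starts after EV4 ends, so nothing later overlaps EV4 either.
EV6 starts after EV5 ends, so nothing later overlaps EV5 either.
EV7 starts after EV6 ends, so nothing later overlaps EV6 either.
EV8 starts after EV7 ends, so nothing later overlaps EV7 either.
EV9 starts after EV8 ends.
No pair overlaps.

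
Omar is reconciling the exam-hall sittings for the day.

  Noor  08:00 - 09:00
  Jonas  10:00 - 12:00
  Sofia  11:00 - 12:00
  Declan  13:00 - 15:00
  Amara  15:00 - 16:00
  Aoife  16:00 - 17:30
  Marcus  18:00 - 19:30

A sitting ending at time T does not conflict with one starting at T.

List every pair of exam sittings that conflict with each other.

Jonas & Sofia

Sorted by start: Noor, Jonas, Sofia, Declan, Amara, Aoife, Marcus.
Jonas starts after Noor ends, so Noor has no further overlaps.
Sofia starts before Jonas ends → Jonas and Sofia overlap.
Declan starts after Jonas ends, so Jonas has no further overlaps.
Declan starts after Sofia ends, so Sofia has no further overlaps.
Amara starts exactly when Declan ends (back-to-back, no overlap), so Declan has no further overlaps.
Aoife starts exactly when Amara ends (back-to-back, no overlap), so Amara has no further overlaps.
Marcus starts after Aoife ends.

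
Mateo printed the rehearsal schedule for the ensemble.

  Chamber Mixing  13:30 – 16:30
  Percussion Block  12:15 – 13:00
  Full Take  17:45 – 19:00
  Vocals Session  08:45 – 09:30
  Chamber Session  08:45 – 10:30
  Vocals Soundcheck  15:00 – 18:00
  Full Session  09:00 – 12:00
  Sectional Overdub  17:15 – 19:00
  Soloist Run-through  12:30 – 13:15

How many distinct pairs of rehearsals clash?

Sorted by start: Chamber Session, Vocals Session, Full Session, Percussion Block, Soloist Run-through, Chamber Mixing, Vocals Soundcheck, Sectional Overdub, Full Take.
Vocals Session starts before Chamber Session ends → Chamber Session and Vocals Session overlap.
Full Session starts before Chamber Session ends → Chamber Session and Full Session overlap.
Percussion Block starts after Chamber Session ends, so nothing later overlaps Chamber Session either.
Full Session starts before Vocals Session ends → Vocals Session and Full Session overlap.
Percussion Block starts after Vocals Session ends, so nothing later overlaps Vocals Session either.
Percussion Block starts after Full Session ends, so nothing later overlaps Full Session either.
Soloist Run-through starts before Percussion Block ends → Percussion Block and Soloist Run-through overlap.
Chamber Mixing starts after Percussion Block ends, so nothing later overlaps Percussion Block either.
Chamber Mixing starts after Soloist Run-through ends, so nothing later overlaps Soloist Run-through either.
Vocals Soundcheck starts before Chamber Mixing ends → Chamber Mixing and Vocals Soundcheck overlap.
Sectional Overdub starts after Chamber Mixing ends, so nothing later overlaps Chamber Mixing either.
Sectional Overdub starts before Vocals Soundcheck ends → Vocals Soundcheck and Sectional Overdub overlap.
Full Take starts before Vocals Soundcheck ends → Vocals Soundcheck and Full Take overlap.
Full Take starts before Sectional Overdub ends → Sectional Overdub and Full Take overlap.
Overlapping pairs: Chamber Mixing & Vocals Soundcheck, Chamber Session & Full Session, Chamber Session & Vocals Session, Full Session & Vocals Session, Full Take & Sectional Overdub, Full Take & Vocals Soundcheck, Percussion Block & Soloist Run-through, Sectional Overdub & Vocals Soundcheck — 8 in total.

8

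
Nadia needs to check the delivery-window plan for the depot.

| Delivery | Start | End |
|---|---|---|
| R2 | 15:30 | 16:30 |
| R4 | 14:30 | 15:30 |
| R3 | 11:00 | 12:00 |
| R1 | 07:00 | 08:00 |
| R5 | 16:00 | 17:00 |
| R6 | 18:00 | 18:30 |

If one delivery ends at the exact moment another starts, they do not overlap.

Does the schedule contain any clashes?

Yes

Sorted by start: R1, R3, R4, R2, R5, R6.
R3 starts after R1 ends, so nothing later overlaps R1 either.
R4 starts after R3 ends, so nothing later overlaps R3 either.
R2 starts exactly when R4 ends (back-to-back, no overlap), so nothing later overlaps R4 either.
R5 starts before R2 ends → R2 and R5 overlap.
That's a conflict, so the schedule is not conflict-free.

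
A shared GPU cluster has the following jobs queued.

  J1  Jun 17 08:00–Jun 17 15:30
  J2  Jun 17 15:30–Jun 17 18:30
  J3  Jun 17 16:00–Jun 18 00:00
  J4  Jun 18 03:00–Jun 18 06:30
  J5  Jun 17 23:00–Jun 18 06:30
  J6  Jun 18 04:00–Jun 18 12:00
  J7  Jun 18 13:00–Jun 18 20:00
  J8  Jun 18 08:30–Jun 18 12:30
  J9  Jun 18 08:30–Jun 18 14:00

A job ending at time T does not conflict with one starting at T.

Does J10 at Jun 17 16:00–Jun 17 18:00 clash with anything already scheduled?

J1: ends Jun 17 15:30 at or before J10 starts Jun 17 16:00 → clear.
J2: starts Jun 17 15:30 before J10 ends Jun 17 18:00, and ends Jun 17 18:30 after J10 starts Jun 17 16:00 → overlap.
J3: starts Jun 17 16:00 before J10 ends Jun 17 18:00, and ends Jun 18 00:00 after J10 starts Jun 17 16:00 → overlap.
J5: starts Jun 17 23:00 at or after J10 ends Jun 17 18:00 → clear.
J4: starts Jun 18 03:00 at or after J10 ends Jun 17 18:00 → clear.
J6: starts Jun 18 04:00 at or after J10 ends Jun 17 18:00 → clear.
J8: starts Jun 18 08:30 at or after J10 ends Jun 17 18:00 → clear.
J9: starts Jun 18 08:30 at or after J10 ends Jun 17 18:00 → clear.
J7: starts Jun 18 13:00 at or after J10 ends Jun 17 18:00 → clear.
J10 overlaps J2, J3.

Yes — it overlaps J2, J3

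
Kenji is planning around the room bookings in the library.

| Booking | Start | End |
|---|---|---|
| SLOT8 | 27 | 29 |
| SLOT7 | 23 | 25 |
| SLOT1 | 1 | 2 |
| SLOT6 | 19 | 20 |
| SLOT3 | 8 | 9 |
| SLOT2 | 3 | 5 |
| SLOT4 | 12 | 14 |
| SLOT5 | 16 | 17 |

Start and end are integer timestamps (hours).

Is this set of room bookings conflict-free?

Two intervals overlap when each starts before the other ends.
Sorted by start: SLOT1, SLOT2, SLOT3, SLOT4, SLOT5, SLOT6, SLOT7, SLOT8.
SLOT2 starts after SLOT1 ends, so SLOT1 has no further overlaps.
SLOT3 starts after SLOT2 ends, so SLOT2 has no further overlaps.
SLOT4 starts after SLOT3 ends, so SLOT3 has no further overlaps.
SLOT5 starts after SLOT4 ends, so SLOT4 has no further overlaps.
SLOT6 starts after SLOT5 ends, so SLOT5 has no further overlaps.
SLOT7 starts after SLOT6 ends, so SLOT6 has no further overlaps.
SLOT8 starts after SLOT7 ends.
Every pair is clear; the schedule has no overlaps.

Yes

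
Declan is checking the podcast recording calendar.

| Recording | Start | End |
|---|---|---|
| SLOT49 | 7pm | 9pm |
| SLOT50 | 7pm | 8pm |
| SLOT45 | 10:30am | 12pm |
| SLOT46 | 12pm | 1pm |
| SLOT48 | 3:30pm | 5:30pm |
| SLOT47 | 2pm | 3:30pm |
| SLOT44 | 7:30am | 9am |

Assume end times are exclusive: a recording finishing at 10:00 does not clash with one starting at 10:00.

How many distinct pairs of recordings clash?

Two intervals overlap when each starts before the other ends.
Sorted by start: SLOT44, SLOT45, SLOT46, SLOT47, SLOT48, SLOT49, SLOT50.
SLOT45 starts after SLOT44 ends, so nothing later overlaps SLOT44 either.
SLOT46 starts exactly when SLOT45 ends (back-to-back, no overlap), so nothing later overlaps SLOT45 either.
SLOT47 starts after SLOT46 ends, so nothing later overlaps SLOT46 either.
SLOT48 starts exactly when SLOT47 ends (back-to-back, no overlap), so nothing later overlaps SLOT47 either.
SLOT49 starts after SLOT48 ends, so nothing later overlaps SLOT48 either.
SLOT50 starts before SLOT49 ends → SLOT49 and SLOT50 overlap.
Overlapping pairs: SLOT49 & SLOT50 — 1 in total.

1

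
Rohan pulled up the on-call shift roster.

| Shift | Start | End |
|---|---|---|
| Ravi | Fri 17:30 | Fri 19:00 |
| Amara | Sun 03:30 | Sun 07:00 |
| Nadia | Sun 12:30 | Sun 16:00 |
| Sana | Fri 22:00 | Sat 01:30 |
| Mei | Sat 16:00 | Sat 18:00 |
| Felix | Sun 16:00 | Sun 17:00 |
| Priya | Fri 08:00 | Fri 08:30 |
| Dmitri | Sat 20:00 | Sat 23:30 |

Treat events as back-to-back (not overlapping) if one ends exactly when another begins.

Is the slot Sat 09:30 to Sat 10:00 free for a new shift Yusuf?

Yes — the slot is free

Priya: ends Fri 08:30 at or before Yusuf starts Sat 09:30 → clear.
Ravi: ends Fri 19:00 at or before Yusuf starts Sat 09:30 → clear.
Sana: ends Sat 01:30 at or before Yusuf starts Sat 09:30 → clear.
Mei: starts Sat 16:00 at or after Yusuf ends Sat 10:00 → clear.
Dmitri: starts Sat 20:00 at or after Yusuf ends Sat 10:00 → clear.
Amara: starts Sun 03:30 at or after Yusuf ends Sat 10:00 → clear.
Nadia: starts Sun 12:30 at or after Yusuf ends Sat 10:00 → clear.
Felix: starts Sun 16:00 at or after Yusuf ends Sat 10:00 → clear.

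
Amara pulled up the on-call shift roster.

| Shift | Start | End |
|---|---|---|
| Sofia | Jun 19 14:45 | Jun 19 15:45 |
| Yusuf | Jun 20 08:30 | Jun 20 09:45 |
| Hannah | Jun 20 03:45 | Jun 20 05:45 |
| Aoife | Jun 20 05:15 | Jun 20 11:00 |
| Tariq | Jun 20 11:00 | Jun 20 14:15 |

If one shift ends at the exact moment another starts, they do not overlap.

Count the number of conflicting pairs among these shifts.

Sorted by start: Sofia, Hannah, Aoife, Yusuf, Tariq.
Hannah starts after Sofia ends; Sofia is clear from here.
Aoife starts before Hannah ends → Hannah and Aoife overlap.
Yusuf starts after Hannah ends; Hannah is clear from here.
Yusuf starts before Aoife ends → Aoife and Yusuf overlap.
Tariq starts exactly when Aoife ends (back-to-back, no overlap).
Tariq starts after Yusuf ends.
Overlapping pairs: Aoife & Hannah, Aoife & Yusuf — 2 in total.

2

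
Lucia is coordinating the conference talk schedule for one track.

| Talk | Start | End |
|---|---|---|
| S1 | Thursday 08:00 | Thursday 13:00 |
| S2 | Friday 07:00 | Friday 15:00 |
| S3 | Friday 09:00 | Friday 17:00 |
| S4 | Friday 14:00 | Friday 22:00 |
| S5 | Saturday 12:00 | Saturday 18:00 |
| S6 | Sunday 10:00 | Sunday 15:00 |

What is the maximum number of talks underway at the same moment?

3

Sweep the timeline, counting +1 at each start and −1 at each end (ends before starts at a tie):
Thursday 08:00 start S1 → 1
Thursday 13:00 end S1 → 0
Friday 07:00 start S2 → 1
Friday 09:00 start S3 → 2
Friday 14:00 start S4 → 3
Friday 15:00 end S2 → 2
Friday 17:00 end S3 → 1
Friday 22:00 end S4 → 0
Saturday 12:00 start S5 → 1
Saturday 18:00 end S5 → 0
Sunday 10:00 start S6 → 1
Sunday 15:00 end S6 → 0
Peak is 3, at Friday 14:00 (S2, S3, S4).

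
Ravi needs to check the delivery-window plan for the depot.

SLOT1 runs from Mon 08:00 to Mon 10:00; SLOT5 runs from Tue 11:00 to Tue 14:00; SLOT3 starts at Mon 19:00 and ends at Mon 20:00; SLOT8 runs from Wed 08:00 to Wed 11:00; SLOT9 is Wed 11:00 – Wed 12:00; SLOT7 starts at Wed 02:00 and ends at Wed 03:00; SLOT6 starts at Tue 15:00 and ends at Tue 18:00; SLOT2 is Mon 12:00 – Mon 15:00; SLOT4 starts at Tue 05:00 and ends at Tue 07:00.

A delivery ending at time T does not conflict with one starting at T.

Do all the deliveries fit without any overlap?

Yes

Sorted by start: SLOT1, SLOT2, SLOT3, SLOT4, SLOT5, SLOT6, SLOT7, SLOT8, SLOT9.
SLOT2 starts after SLOT1 ends — done with SLOT1.
SLOT3 starts after SLOT2 ends — done with SLOT2.
SLOT4 starts after SLOT3 ends — done with SLOT3.
SLOT5 starts after SLOT4 ends — done with SLOT4.
SLOT6 starts after SLOT5 ends — done with SLOT5.
SLOT7 starts after SLOT6 ends — done with SLOT6.
SLOT8 starts after SLOT7 ends — done with SLOT7.
SLOT9 starts exactly when SLOT8 ends (back-to-back, no overlap).
Every pair is clear; the schedule has no overlaps.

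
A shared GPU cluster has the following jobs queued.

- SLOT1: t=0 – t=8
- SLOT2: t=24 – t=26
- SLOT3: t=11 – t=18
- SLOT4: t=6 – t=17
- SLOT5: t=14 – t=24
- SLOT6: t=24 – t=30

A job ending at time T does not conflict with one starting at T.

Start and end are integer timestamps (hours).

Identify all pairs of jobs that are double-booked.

Sorted by start: SLOT1, SLOT4, SLOT3, SLOT5, SLOT2, SLOT6.
SLOT4 starts before SLOT1 ends → SLOT1 and SLOT4 overlap.
SLOT3 starts after SLOT1 ends; SLOT1 is clear from here.
SLOT3 starts before SLOT4 ends → SLOT4 and SLOT3 overlap.
SLOT5 starts before SLOT4 ends → SLOT4 and SLOT5 overlap.
SLOT2 starts after SLOT4 ends; SLOT4 is clear from here.
SLOT5 starts before SLOT3 ends → SLOT3 and SLOT5 overlap.
SLOT2 starts after SLOT3 ends; SLOT3 is clear from here.
SLOT2 starts exactly when SLOT5 ends (back-to-back, no overlap); SLOT5 is clear from here.
SLOT6 starts before SLOT2 ends → SLOT2 and SLOT6 overlap.

SLOT1 & SLOT4, SLOT2 & SLOT6, SLOT3 & SLOT4, SLOT3 & SLOT5, SLOT4 & SLOT5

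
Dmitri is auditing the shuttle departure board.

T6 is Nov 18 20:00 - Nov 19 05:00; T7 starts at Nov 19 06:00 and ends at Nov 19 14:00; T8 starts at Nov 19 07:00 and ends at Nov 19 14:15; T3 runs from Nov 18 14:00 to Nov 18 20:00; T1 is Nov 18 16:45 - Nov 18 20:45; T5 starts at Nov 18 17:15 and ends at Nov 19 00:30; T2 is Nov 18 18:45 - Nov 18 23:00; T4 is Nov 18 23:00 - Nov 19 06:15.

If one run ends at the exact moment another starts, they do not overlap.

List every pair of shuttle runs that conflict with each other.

Sorted by start: T3, T1, T5, T2, T6, T4, T7, T8.
T1 starts before T3 ends → T3 and T1 overlap.
T5 starts before T3 ends → T3 and T5 overlap.
T2 starts before T3 ends → T3 and T2 overlap.
T6 starts exactly when T3 ends (back-to-back, no overlap) — done with T3.
T5 starts before T1 ends → T1 and T5 overlap.
T2 starts before T1 ends → T1 and T2 overlap.
T6 starts before T1 ends → T1 and T6 overlap.
T4 starts after T1 ends — done with T1.
T2 starts before T5 ends → T5 and T2 overlap.
T6 starts before T5 ends → T5 and T6 overlap.
T4 starts before T5 ends → T5 and T4 overlap.
T7 starts after T5 ends — done with T5.
T6 starts before T2 ends → T2 and T6 overlap.
T4 starts exactly when T2 ends (back-to-back, no overlap) — done with T2.
T4 starts before T6 ends → T6 and T4 overlap.
T7 starts after T6 ends — done with T6.
T7 starts before T4 ends → T4 and T7 overlap.
T8 starts after T4 ends.
T8 starts before T7 ends → T7 and T8 overlap.

T1 & T2, T1 & T3, T1 & T5, T1 & T6, T2 & T3, T2 & T5, T2 & T6, T3 & T5, T4 & T5, T4 & T6, T4 & T7, T5 & T6, T7 & T8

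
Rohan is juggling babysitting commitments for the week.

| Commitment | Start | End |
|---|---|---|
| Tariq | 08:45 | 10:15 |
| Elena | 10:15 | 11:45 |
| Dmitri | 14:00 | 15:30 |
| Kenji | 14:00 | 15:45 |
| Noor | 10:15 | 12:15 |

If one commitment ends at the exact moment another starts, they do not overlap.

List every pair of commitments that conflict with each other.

Two intervals overlap when each starts before the other ends.
Sorted by start: Tariq, Elena, Noor, Dmitri, Kenji.
Elena starts exactly when Tariq ends (back-to-back, no overlap) — done with Tariq.
Noor starts before Elena ends → Elena and Noor overlap.
Dmitri starts after Elena ends — done with Elena.
Dmitri starts after Noor ends — done with Noor.
Kenji starts before Dmitri ends → Dmitri and Kenji overlap.

Dmitri & Kenji, Elena & Noor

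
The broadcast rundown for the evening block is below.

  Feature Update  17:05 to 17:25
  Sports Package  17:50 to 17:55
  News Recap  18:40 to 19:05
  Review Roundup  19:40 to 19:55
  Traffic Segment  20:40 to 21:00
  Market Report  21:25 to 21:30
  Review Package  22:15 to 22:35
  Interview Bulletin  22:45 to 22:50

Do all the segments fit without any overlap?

Check each pair: they overlap iff neither finishes before the other starts.
Sorted by start: Feature Update, Sports Package, News Recap, Review Roundup, Traffic Segment, Market Report, Review Package, Interview Bulletin.
Sports Package starts after Feature Update ends, so Feature Update has no further overlaps.
News Recap starts after Sports Package ends, so Sports Package has no further overlaps.
Review Roundup starts after News Recap ends, so News Recap has no further overlaps.
Traffic Segment starts after Review Roundup ends, so Review Roundup has no further overlaps.
Market Report starts after Traffic Segment ends, so Traffic Segment has no further overlaps.
Review Package starts after Market Report ends, so Market Report has no further overlaps.
Interview Bulletin starts after Review Package ends.
Every pair is clear; the schedule has no overlaps.

Yes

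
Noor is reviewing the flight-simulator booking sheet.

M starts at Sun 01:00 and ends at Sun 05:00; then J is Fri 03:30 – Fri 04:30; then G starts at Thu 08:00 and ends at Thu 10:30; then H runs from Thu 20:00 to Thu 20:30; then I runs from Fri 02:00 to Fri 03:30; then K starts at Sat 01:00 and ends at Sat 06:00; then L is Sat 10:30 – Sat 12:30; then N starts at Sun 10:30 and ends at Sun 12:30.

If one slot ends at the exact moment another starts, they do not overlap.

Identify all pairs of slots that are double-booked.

none

Two intervals overlap when each starts before the other ends.
Sorted by start: G, H, I, J, K, L, M, N.
H starts after G ends, so nothing later overlaps G either.
I starts after H ends, so nothing later overlaps H either.
J starts exactly when I ends (back-to-back, no overlap), so nothing later overlaps I either.
K starts after J ends, so nothing later overlaps J either.
L starts after K ends, so nothing later overlaps K either.
M starts after L ends, so nothing later overlaps L either.
N starts after M ends.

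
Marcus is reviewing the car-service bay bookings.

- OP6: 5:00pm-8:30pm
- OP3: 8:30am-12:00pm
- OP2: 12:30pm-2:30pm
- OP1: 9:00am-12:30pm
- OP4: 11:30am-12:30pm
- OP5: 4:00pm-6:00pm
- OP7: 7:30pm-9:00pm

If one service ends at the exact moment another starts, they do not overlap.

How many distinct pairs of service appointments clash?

5

Sorted by start: OP3, OP1, OP4, OP2, OP5, OP6, OP7.
OP1 starts before OP3 ends → OP3 and OP1 overlap.
OP4 starts before OP3 ends → OP3 and OP4 overlap.
OP2 starts after OP3 ends, so OP3 has no further overlaps.
OP4 starts before OP1 ends → OP1 and OP4 overlap.
OP2 starts exactly when OP1 ends (back-to-back, no overlap), so OP1 has no further overlaps.
OP2 starts exactly when OP4 ends (back-to-back, no overlap), so OP4 has no further overlaps.
OP5 starts after OP2 ends, so OP2 has no further overlaps.
OP6 starts before OP5 ends → OP5 and OP6 overlap.
OP7 starts after OP5 ends.
OP7 starts before OP6 ends → OP6 and OP7 overlap.
Overlapping pairs: OP1 & OP3, OP1 & OP4, OP3 & OP4, OP5 & OP6, OP6 & OP7 — 5 in total.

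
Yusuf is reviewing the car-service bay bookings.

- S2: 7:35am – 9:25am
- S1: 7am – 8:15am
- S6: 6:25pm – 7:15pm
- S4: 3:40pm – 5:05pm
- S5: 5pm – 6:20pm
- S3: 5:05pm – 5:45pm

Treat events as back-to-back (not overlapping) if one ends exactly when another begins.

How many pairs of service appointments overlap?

3

Sorted by start: S1, S2, S4, S5, S3, S6.
S2 starts before S1 ends → S1 and S2 overlap.
S4 starts after S1 ends; S1 is clear from here.
S4 starts after S2 ends; S2 is clear from here.
S5 starts before S4 ends → S4 and S5 overlap.
S3 starts exactly when S4 ends (back-to-back, no overlap); S4 is clear from here.
S3 starts before S5 ends → S5 and S3 overlap.
S6 starts after S5 ends.
S6 starts after S3 ends.
Overlapping pairs: S1 & S2, S3 & S5, S4 & S5 — 3 in total.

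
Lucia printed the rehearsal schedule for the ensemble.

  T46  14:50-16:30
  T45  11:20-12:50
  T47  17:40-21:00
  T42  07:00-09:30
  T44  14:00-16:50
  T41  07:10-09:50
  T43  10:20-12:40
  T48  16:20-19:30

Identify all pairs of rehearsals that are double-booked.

Sorted by start: T42, T41, T43, T45, T44, T46, T48, T47.
T41 starts before T42 ends → T42 and T41 overlap.
T43 starts after T42 ends, so nothing later overlaps T42 either.
T43 starts after T41 ends, so nothing later overlaps T41 either.
T45 starts before T43 ends → T43 and T45 overlap.
T44 starts after T43 ends, so nothing later overlaps T43 either.
T44 starts after T45 ends, so nothing later overlaps T45 either.
T46 starts before T44 ends → T44 and T46 overlap.
T48 starts before T44 ends → T44 and T48 overlap.
T47 starts after T44 ends.
T48 starts before T46 ends → T46 and T48 overlap.
T47 starts after T46 ends.
T47 starts before T48 ends → T48 and T47 overlap.

T41 & T42, T43 & T45, T44 & T46, T44 & T48, T46 & T48, T47 & T48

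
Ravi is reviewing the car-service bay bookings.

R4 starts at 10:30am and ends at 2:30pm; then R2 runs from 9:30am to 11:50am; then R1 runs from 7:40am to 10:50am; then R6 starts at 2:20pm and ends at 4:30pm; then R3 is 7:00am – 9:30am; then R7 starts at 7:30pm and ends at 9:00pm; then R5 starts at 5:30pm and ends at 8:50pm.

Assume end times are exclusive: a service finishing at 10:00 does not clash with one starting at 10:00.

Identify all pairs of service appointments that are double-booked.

Two intervals overlap when each starts before the other ends.
Sorted by start: R3, R1, R2, R4, R6, R5, R7.
R1 starts before R3 ends → R3 and R1 overlap.
R2 starts exactly when R3 ends (back-to-back, no overlap) — done with R3.
R2 starts before R1 ends → R1 and R2 overlap.
R4 starts before R1 ends → R1 and R4 overlap.
R6 starts after R1 ends — done with R1.
R4 starts before R2 ends → R2 and R4 overlap.
R6 starts after R2 ends — done with R2.
R6 starts before R4 ends → R4 and R6 overlap.
R5 starts after R4 ends — done with R4.
R5 starts after R6 ends — done with R6.
R7 starts before R5 ends → R5 and R7 overlap.

R1 & R2, R1 & R3, R1 & R4, R2 & R4, R4 & R6, R5 & R7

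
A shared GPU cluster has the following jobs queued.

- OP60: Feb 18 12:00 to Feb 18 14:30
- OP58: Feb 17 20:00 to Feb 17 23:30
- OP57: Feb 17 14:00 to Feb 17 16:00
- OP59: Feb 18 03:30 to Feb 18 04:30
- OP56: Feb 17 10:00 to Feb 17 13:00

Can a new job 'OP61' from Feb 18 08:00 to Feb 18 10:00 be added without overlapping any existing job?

Yes — the slot is free

OP56: ends Feb 17 13:00 at or before OP61 starts Feb 18 08:00 → clear.
OP57: ends Feb 17 16:00 at or before OP61 starts Feb 18 08:00 → clear.
OP58: ends Feb 17 23:30 at or before OP61 starts Feb 18 08:00 → clear.
OP59: ends Feb 18 04:30 at or before OP61 starts Feb 18 08:00 → clear.
OP60: starts Feb 18 12:00 at or after OP61 ends Feb 18 10:00 → clear.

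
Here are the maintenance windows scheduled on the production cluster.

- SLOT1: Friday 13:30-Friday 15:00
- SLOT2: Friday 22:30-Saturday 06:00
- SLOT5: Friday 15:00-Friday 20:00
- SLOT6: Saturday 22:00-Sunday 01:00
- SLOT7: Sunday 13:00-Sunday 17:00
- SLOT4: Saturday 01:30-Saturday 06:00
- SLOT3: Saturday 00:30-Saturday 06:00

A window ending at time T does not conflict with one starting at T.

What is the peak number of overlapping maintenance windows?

Sweep the timeline, counting +1 at each start and −1 at each end (ends before starts at a tie):
Friday 13:30 start SLOT1 → 1
Friday 15:00 end SLOT1 → 0
Friday 15:00 start SLOT5 → 1
Friday 20:00 end SLOT5 → 0
Friday 22:30 start SLOT2 → 1
Saturday 00:30 start SLOT3 → 2
Saturday 01:30 start SLOT4 → 3
Saturday 06:00 end SLOT2 → 2
Saturday 06:00 end SLOT3 → 1
Saturday 06:00 end SLOT4 → 0
Saturday 22:00 start SLOT6 → 1
Sunday 01:00 end SLOT6 → 0
Sunday 13:00 start SLOT7 → 1
Sunday 17:00 end SLOT7 → 0
Peak is 3, at Saturday 01:30 (SLOT2, SLOT3, SLOT4).

3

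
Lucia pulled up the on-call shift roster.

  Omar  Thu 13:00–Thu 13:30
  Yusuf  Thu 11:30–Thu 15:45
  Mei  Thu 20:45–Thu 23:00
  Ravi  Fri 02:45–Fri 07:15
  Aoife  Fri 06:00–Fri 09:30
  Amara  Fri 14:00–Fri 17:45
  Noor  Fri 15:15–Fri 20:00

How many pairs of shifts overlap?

Sorted by start: Yusuf, Omar, Mei, Ravi, Aoife, Amara, Noor.
Omar starts before Yusuf ends → Yusuf and Omar overlap.
Mei starts after Yusuf ends; Yusuf is clear from here.
Mei starts after Omar ends; Omar is clear from here.
Ravi starts after Mei ends; Mei is clear from here.
Aoife starts before Ravi ends → Ravi and Aoife overlap.
Amara starts after Ravi ends; Ravi is clear from here.
Amara starts after Aoife ends; Aoife is clear from here.
Noor starts before Amara ends → Amara and Noor overlap.
Overlapping pairs: Amara & Noor, Aoife & Ravi, Omar & Yusuf — 3 in total.

3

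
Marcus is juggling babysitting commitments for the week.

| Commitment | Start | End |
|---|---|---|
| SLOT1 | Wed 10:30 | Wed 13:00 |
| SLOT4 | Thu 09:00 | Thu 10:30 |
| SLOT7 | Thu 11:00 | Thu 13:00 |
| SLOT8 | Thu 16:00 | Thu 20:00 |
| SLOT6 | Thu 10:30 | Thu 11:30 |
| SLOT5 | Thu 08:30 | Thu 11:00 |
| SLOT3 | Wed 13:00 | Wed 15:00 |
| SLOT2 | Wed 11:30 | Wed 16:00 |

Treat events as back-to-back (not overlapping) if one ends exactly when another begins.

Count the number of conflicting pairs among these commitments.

5

Sorted by start: SLOT1, SLOT2, SLOT3, SLOT5, SLOT4, SLOT6, SLOT7, SLOT8.
SLOT2 starts before SLOT1 ends → SLOT1 and SLOT2 overlap.
SLOT3 starts exactly when SLOT1 ends (back-to-back, no overlap), so nothing later overlaps SLOT1 either.
SLOT3 starts before SLOT2 ends → SLOT2 and SLOT3 overlap.
SLOT5 starts after SLOT2 ends, so nothing later overlaps SLOT2 either.
SLOT5 starts after SLOT3 ends, so nothing later overlaps SLOT3 either.
SLOT4 starts before SLOT5 ends → SLOT5 and SLOT4 overlap.
SLOT6 starts before SLOT5 ends → SLOT5 and SLOT6 overlap.
SLOT7 starts exactly when SLOT5 ends (back-to-back, no overlap), so nothing later overlaps SLOT5 either.
SLOT6 starts exactly when SLOT4 ends (back-to-back, no overlap), so nothing later overlaps SLOT4 either.
SLOT7 starts before SLOT6 ends → SLOT6 and SLOT7 overlap.
SLOT8 starts after SLOT6 ends.
SLOT8 starts after SLOT7 ends.
Overlapping pairs: SLOT1 & SLOT2, SLOT2 & SLOT3, SLOT4 & SLOT5, SLOT5 & SLOT6, SLOT6 & SLOT7 — 5 in total.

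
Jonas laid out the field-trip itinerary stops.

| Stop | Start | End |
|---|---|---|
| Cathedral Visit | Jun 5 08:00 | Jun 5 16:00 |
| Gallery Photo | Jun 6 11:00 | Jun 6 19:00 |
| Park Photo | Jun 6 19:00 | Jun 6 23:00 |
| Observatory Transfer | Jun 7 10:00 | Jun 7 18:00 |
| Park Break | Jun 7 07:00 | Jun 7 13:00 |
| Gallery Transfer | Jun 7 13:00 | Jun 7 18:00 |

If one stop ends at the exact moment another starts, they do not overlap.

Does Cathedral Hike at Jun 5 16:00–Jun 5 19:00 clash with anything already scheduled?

Cathedral Visit: ends Jun 5 16:00 at or before Cathedral Hike starts Jun 5 16:00 → clear.
Gallery Photo: starts Jun 6 11:00 at or after Cathedral Hike ends Jun 5 19:00 → clear.
Park Photo: starts Jun 6 19:00 at or after Cathedral Hike ends Jun 5 19:00 → clear.
Park Break: starts Jun 7 07:00 at or after Cathedral Hike ends Jun 5 19:00 → clear.
Observatory Transfer: starts Jun 7 10:00 at or after Cathedral Hike ends Jun 5 19:00 → clear.
Gallery Transfer: starts Jun 7 13:00 at or after Cathedral Hike ends Jun 5 19:00 → clear.

No — it doesn't clash with anything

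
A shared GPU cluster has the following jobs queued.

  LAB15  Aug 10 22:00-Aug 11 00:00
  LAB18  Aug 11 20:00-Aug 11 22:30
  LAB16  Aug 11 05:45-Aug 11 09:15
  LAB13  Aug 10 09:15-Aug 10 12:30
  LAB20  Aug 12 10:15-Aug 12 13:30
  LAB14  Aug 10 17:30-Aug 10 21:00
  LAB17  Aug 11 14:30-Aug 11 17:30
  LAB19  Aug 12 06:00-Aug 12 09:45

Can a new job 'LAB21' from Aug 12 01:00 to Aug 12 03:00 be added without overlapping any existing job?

Yes — the slot is free

LAB13: ends Aug 10 12:30 at or before LAB21 starts Aug 12 01:00 → clear.
LAB14: ends Aug 10 21:00 at or before LAB21 starts Aug 12 01:00 → clear.
LAB15: ends Aug 11 00:00 at or before LAB21 starts Aug 12 01:00 → clear.
LAB16: ends Aug 11 09:15 at or before LAB21 starts Aug 12 01:00 → clear.
LAB17: ends Aug 11 17:30 at or before LAB21 starts Aug 12 01:00 → clear.
LAB18: ends Aug 11 22:30 at or before LAB21 starts Aug 12 01:00 → clear.
LAB19: starts Aug 12 06:00 at or after LAB21 ends Aug 12 03:00 → clear.
LAB20: starts Aug 12 10:15 at or after LAB21 ends Aug 12 03:00 → clear.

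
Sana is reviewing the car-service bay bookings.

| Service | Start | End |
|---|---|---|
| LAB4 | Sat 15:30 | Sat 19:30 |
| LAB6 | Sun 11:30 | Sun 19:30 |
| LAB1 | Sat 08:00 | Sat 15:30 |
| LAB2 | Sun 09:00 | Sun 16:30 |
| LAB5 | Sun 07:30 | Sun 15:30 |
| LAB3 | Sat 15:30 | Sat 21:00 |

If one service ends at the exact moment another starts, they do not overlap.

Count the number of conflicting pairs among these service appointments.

Sorted by start: LAB1, LAB3, LAB4, LAB5, LAB2, LAB6.
LAB3 starts exactly when LAB1 ends (back-to-back, no overlap), so LAB1 has no further overlaps.
LAB4 starts before LAB3 ends → LAB3 and LAB4 overlap.
LAB5 starts after LAB3 ends, so LAB3 has no further overlaps.
LAB5 starts after LAB4 ends, so LAB4 has no further overlaps.
LAB2 starts before LAB5 ends → LAB5 and LAB2 overlap.
LAB6 starts before LAB5 ends → LAB5 and LAB6 overlap.
LAB6 starts before LAB2 ends → LAB2 and LAB6 overlap.
Overlapping pairs: LAB2 & LAB5, LAB2 & LAB6, LAB3 & LAB4, LAB5 & LAB6 — 4 in total.

4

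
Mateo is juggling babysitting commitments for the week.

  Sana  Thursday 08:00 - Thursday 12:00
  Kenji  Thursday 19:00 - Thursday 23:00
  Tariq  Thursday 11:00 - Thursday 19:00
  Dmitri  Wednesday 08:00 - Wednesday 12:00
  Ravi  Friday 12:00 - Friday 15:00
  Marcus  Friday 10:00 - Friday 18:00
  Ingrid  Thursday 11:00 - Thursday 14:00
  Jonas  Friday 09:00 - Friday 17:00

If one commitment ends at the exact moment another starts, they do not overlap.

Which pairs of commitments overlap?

Ingrid & Sana, Ingrid & Tariq, Jonas & Marcus, Jonas & Ravi, Marcus & Ravi, Sana & Tariq

Sorted by start: Dmitri, Sana, Ingrid, Tariq, Kenji, Jonas, Marcus, Ravi.
Sana starts after Dmitri ends, so nothing later overlaps Dmitri either.
Ingrid starts before Sana ends → Sana and Ingrid overlap.
Tariq starts before Sana ends → Sana and Tariq overlap.
Kenji starts after Sana ends, so nothing later overlaps Sana either.
Tariq starts before Ingrid ends → Ingrid and Tariq overlap.
Kenji starts after Ingrid ends, so nothing later overlaps Ingrid either.
Kenji starts exactly when Tariq ends (back-to-back, no overlap), so nothing later overlaps Tariq either.
Jonas starts after Kenji ends, so nothing later overlaps Kenji either.
Marcus starts before Jonas ends → Jonas and Marcus overlap.
Ravi starts before Jonas ends → Jonas and Ravi overlap.
Ravi starts before Marcus ends → Marcus and Ravi overlap.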